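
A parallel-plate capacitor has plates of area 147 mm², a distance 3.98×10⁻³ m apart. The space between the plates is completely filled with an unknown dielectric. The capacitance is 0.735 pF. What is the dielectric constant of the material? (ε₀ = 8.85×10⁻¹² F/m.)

A = 147 mm² = 1.47×10⁻⁴ m².
κ = Cd/(ε₀A) = 7.35×10⁻¹³ × 3.98×10⁻³ / (8.85×10⁻¹² × 1.47×10⁻⁴) = 2.25.

κ ≈ 2.25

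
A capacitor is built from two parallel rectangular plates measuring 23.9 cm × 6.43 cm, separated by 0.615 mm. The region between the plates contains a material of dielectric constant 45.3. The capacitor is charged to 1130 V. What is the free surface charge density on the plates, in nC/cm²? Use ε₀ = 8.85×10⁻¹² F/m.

σ ≈ 73.7 nC/cm²

A = 23.9 × 6.43 cm² = 1.54×10⁻² m².
C = κε₀A/d = 45.3 × 8.85×10⁻¹² × 1.54×10⁻² / 6.15×10⁻⁴ = 1.00×10⁻⁸ F.
σ = Q/A = CV/A = 1.00×10⁻⁸ × 1130 / 1.54×10⁻² = 7.37×10⁻⁴ C/m².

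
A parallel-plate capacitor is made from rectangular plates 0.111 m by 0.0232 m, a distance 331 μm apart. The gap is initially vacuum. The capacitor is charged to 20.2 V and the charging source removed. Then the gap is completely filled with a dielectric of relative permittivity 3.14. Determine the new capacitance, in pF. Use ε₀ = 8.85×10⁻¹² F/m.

A = 0.111 × 0.0232 m² = 2.58×10⁻³ m².
Initially C₁ = ε₀A/d = 8.85×10⁻¹² × 2.58×10⁻³ / 3.31×10⁻⁴ = 6.89×10⁻¹¹ F.
C = κε₀A/d scales with κ, so C₂/C₁ = κ = 3.14.
C₂ = 3.14 × 6.89×10⁻¹¹ = 2.16×10⁻¹⁰ F.

C ≈ 216 pF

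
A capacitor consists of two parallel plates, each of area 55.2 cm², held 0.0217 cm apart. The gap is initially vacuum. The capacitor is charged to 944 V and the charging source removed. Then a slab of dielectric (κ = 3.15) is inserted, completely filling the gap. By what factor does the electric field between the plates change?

0.317

Isolated ⇒ Q is held fixed.
V₂ = Q/C₂ = V₁/3.15; E = V/d, so E₂/E₁ = (V₂/V₁)(d₁/d₂) = 0.317.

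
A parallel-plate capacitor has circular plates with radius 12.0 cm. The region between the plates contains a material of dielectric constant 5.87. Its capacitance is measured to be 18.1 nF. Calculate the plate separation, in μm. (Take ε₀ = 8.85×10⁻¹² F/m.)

A = π(12.0 cm)² = 4.52×10⁻² m².
d = κε₀A/C = 5.87 × 8.85×10⁻¹² × 4.52×10⁻² / 1.81×10⁻⁸ = 1.30×10⁻⁴ m.

d ≈ 130 μm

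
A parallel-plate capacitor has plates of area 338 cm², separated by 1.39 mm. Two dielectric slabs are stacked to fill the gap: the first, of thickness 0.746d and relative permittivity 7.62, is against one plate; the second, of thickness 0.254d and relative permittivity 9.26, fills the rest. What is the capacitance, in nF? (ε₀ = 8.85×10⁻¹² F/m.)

C ≈ 1.72 nF

A = 338 cm² = 3.38×10⁻² m².
Stacked slabs ⇒ two capacitors in series, each with the full plate area.
C₁ = κ₁ε₀A/d₁ = 7.62 × 8.85×10⁻¹² × 3.38×10⁻² / 1.04×10⁻³ = 2.20×10⁻⁹ F.
C₂ = κ₂ε₀A/d₂ = 9.26 × 8.85×10⁻¹² × 3.38×10⁻² / 3.53×10⁻⁴ = 7.85×10⁻⁹ F.
C = (1/C₁ + 1/C₂)⁻¹ = 1.72×10⁻⁹ F.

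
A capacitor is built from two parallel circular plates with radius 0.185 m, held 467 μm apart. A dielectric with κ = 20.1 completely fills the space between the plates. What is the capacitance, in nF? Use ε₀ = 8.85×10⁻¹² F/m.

A = π(0.185 m)² = 0.108 m².
C = κε₀A/d = 20.1 × 8.85×10⁻¹² × 0.108 / 4.67×10⁻⁴ = 4.10×10⁻⁸ F.

C ≈ 41.0 nF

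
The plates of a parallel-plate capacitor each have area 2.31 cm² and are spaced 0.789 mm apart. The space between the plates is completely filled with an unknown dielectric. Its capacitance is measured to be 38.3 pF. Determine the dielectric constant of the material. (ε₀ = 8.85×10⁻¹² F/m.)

14.8

A = 2.31 cm² = 2.31×10⁻⁴ m².
κ = Cd/(ε₀A) = 3.83×10⁻¹¹ × 7.89×10⁻⁴ / (8.85×10⁻¹² × 2.31×10⁻⁴) = 14.8.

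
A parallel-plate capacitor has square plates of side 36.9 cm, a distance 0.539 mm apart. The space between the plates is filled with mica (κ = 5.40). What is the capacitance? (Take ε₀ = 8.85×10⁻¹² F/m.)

A = (36.9 cm)² = 0.136 m².
C = κε₀A/d = 5.40 × 8.85×10⁻¹² × 0.136 / 5.39×10⁻⁴ = 1.21×10⁻⁸ F.

12.1 nF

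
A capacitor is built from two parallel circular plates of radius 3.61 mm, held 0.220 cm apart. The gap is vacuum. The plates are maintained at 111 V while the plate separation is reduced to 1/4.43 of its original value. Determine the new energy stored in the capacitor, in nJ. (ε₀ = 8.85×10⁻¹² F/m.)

U ≈ 4.49 nJ

A = π(3.61 mm)² = 4.09×10⁻⁵ m².
Initially C₁ = ε₀A/d = 8.85×10⁻¹² × 4.09×10⁻⁵ / 2.20×10⁻³ = 1.65×10⁻¹³ F.
U₁ = 1.01×10⁻⁹ J.
Battery connected ⇒ V is held fixed. C₂ = 4.43 C₁ and U = ½CV², so U₂/U₁ = C₂/C₁ = 4.43.
U₂ = 4.43 × 1.01×10⁻⁹ = 4.49×10⁻⁹ J.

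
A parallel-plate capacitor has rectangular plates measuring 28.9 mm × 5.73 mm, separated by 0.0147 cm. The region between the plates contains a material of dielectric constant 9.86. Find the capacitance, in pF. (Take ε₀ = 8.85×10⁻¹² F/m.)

A = 28.9 × 5.73 mm² = 1.66×10⁻⁴ m².
C = κε₀A/d = 9.86 × 8.85×10⁻¹² × 1.66×10⁻⁴ / 1.47×10⁻⁴ = 9.83×10⁻¹¹ F.

98.3 pF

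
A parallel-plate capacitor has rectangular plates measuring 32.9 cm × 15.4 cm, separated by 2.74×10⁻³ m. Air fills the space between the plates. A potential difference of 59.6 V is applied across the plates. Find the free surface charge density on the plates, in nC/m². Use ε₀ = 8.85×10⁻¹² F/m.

σ ≈ 193 nC/m²

A = 32.9 × 15.4 cm² = 5.07×10⁻² m².
C = ε₀A/d = 8.85×10⁻¹² × 5.07×10⁻² / 2.74×10⁻³ = 1.64×10⁻¹⁰ F.
σ = Q/A = CV/A = 1.64×10⁻¹⁰ × 59.6 / 5.07×10⁻² = 1.93×10⁻⁷ C/m².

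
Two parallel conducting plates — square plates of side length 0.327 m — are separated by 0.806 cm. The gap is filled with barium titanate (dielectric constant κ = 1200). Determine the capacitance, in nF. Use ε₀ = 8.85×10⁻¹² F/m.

141 nF

A = (0.327 m)² = 0.107 m².
C = κε₀A/d = 1200 × 8.85×10⁻¹² × 0.107 / 8.06×10⁻³ = 1.41×10⁻⁷ F.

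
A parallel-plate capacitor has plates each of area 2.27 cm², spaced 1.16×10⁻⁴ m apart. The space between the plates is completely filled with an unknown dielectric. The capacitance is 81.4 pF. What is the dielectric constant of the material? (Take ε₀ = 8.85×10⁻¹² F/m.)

A = 2.27 cm² = 2.27×10⁻⁴ m².
κ = Cd/(ε₀A) = 8.14×10⁻¹¹ × 1.16×10⁻⁴ / (8.85×10⁻¹² × 2.27×10⁻⁴) = 4.70.

4.70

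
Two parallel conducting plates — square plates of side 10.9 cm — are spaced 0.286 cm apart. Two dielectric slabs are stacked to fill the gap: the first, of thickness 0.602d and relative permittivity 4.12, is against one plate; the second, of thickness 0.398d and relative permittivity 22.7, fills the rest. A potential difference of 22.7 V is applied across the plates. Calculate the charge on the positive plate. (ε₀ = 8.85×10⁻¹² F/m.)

A = (10.9 cm)² = 1.19×10⁻² m².
Stacked slabs ⇒ two capacitors in series, each with the full plate area.
C₁ = κ₁ε₀A/d₁ = 4.12 × 8.85×10⁻¹² × 1.19×10⁻² / 1.72×10⁻³ = 2.52×10⁻¹⁰ F.
C₂ = κ₂ε₀A/d₂ = 22.7 × 8.85×10⁻¹² × 1.19×10⁻² / 1.14×10⁻³ = 2.10×10⁻⁹ F.
C = (1/C₁ + 1/C₂)⁻¹ = 2.25×10⁻¹⁰ F.
Q = CV = 2.25×10⁻¹⁰ × 22.7 = 5.10×10⁻⁹ C.

5.10 nC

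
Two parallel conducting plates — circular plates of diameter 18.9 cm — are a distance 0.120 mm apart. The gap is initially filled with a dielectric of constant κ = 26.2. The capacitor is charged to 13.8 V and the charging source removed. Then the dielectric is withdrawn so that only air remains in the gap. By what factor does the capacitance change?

C₂/C₁ ≈ 0.0382

C = κε₀A/d scales with κ, so C₂/C₁ = 1/κ = 1/26.2 = 0.0382.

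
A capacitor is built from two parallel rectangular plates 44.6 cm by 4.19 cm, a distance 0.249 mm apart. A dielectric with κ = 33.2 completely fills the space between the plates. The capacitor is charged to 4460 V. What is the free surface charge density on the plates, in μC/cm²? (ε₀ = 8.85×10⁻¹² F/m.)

A = 44.6 × 4.19 cm² = 1.87×10⁻² m².
C = κε₀A/d = 33.2 × 8.85×10⁻¹² × 1.87×10⁻² / 2.49×10⁻⁴ = 2.21×10⁻⁸ F.
σ = Q/A = CV/A = 2.21×10⁻⁸ × 4460 / 1.87×10⁻² = 5.26×10⁻³ C/m².

0.526 μC/cm²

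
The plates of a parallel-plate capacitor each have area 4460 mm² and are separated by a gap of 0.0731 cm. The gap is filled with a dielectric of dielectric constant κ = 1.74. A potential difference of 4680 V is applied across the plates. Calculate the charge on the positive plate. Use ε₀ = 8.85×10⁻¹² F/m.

440 nC

A = 4460 mm² = 4.46×10⁻³ m².
C = κε₀A/d = 1.74 × 8.85×10⁻¹² × 4.46×10⁻³ / 7.31×10⁻⁴ = 9.40×10⁻¹¹ F.
Q = CV = 9.40×10⁻¹¹ × 4680 = 4.40×10⁻⁷ C.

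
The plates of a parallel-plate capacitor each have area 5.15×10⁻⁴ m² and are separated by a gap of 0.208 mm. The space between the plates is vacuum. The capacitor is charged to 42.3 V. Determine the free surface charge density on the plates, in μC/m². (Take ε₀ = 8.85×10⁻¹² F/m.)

C = ε₀A/d = 8.85×10⁻¹² × 5.15×10⁻⁴ / 2.08×10⁻⁴ = 2.19×10⁻¹¹ F.
σ = Q/A = CV/A = 2.19×10⁻¹¹ × 42.3 / 5.15×10⁻⁴ = 1.80×10⁻⁶ C/m².

1.80 μC/m²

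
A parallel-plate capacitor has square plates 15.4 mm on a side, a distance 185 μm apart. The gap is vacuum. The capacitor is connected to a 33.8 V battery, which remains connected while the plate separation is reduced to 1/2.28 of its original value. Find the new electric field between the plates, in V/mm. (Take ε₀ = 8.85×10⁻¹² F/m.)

A = (15.4 mm)² = 2.37×10⁻⁴ m².
Initially C₁ = ε₀A/d = 8.85×10⁻¹² × 2.37×10⁻⁴ / 1.85×10⁻⁴ = 1.13×10⁻¹¹ F.
E₁ = 1.83×10⁵ V/m.
Battery connected ⇒ V is held fixed. E = V/d, so E₂/E₁ = d₁/d₂ = 2.28.
E₂ = 2.28 × 1.83×10⁵ = 4.17×10⁵ V/m.

417 V/mm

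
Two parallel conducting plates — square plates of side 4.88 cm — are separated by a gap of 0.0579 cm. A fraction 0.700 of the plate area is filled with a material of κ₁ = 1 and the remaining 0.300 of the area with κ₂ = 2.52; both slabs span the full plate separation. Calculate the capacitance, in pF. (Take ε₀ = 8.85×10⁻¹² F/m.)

53.0 pF

A = (4.88 cm)² = 2.38×10⁻³ m².
Side-by-side slabs ⇒ two capacitors in parallel, each spanning the full gap.
C₁ = κ₁ε₀A₁/d = 1.00 × 8.85×10⁻¹² × 1.67×10⁻³ / 5.79×10⁻⁴ = 2.55×10⁻¹¹ F.
C₂ = κ₂ε₀A₂/d = 2.52 × 8.85×10⁻¹² × 7.14×10⁻⁴ / 5.79×10⁻⁴ = 2.75×10⁻¹¹ F.
C = C₁ + C₂ = 5.30×10⁻¹¹ F.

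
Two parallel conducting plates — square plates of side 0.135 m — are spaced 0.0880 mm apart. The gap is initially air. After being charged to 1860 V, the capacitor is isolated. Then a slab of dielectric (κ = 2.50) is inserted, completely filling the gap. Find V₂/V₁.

Isolated ⇒ Q is held fixed.
C₂ = 2.50 C₁ and V = Q/C, so V₂/V₁ = C₁/C₂ = 0.400.

V₂/V₁ ≈ 0.400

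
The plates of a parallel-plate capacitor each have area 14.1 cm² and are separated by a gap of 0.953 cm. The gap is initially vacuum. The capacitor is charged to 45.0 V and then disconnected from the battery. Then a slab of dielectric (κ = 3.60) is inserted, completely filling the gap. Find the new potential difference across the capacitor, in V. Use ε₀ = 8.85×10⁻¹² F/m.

A = 14.1 cm² = 1.41×10⁻³ m².
Initially C₁ = ε₀A/d = 8.85×10⁻¹² × 1.41×10⁻³ / 9.53×10⁻³ = 1.31×10⁻¹² F.
V₁ = 45.0 V.
Isolated ⇒ Q is held fixed. C₂ = 3.60 C₁ and V = Q/C, so V₂/V₁ = C₁/C₂ = 0.278.
V₂ = 0.278 × 45.0 = 12.5 V.

12.5 V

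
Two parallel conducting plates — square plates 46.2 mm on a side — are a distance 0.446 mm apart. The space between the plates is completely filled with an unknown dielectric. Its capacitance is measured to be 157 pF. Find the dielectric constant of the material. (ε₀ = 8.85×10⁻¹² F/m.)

A = (46.2 mm)² = 2.13×10⁻³ m².
κ = Cd/(ε₀A) = 1.57×10⁻¹⁰ × 4.46×10⁻⁴ / (8.85×10⁻¹² × 2.13×10⁻³) = 3.71.

κ ≈ 3.71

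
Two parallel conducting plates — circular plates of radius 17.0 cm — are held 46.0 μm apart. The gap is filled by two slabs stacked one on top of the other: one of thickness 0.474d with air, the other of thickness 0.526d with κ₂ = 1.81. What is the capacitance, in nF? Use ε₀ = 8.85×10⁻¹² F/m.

A = π(17.0 cm)² = 9.08×10⁻² m².
Stacked slabs ⇒ two capacitors in series, each with the full plate area.
C₁ = κ₁ε₀A/d₁ = 1.00 × 8.85×10⁻¹² × 9.08×10⁻² / 2.18×10⁻⁵ = 3.69×10⁻⁸ F.
C₂ = κ₂ε₀A/d₂ = 1.81 × 8.85×10⁻¹² × 9.08×10⁻² / 2.42×10⁻⁵ = 6.01×10⁻⁸ F.
C = (1/C₁ + 1/C₂)⁻¹ = 2.28×10⁻⁸ F.

C ≈ 22.8 nF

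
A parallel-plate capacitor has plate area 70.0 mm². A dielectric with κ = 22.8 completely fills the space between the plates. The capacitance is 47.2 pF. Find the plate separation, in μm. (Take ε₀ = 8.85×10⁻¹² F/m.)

d ≈ 299 μm

A = 70.0 mm² = 7.00×10⁻⁵ m².
d = κε₀A/C = 22.8 × 8.85×10⁻¹² × 7.00×10⁻⁵ / 4.72×10⁻¹¹ = 2.99×10⁻⁴ m.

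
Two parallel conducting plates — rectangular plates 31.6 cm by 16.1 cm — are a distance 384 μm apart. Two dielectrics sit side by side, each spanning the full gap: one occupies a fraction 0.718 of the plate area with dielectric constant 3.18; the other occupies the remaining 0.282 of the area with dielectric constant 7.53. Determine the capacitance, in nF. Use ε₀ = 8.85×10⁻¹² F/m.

C ≈ 5.17 nF

A = 31.6 × 16.1 cm² = 5.09×10⁻² m².
Side-by-side slabs ⇒ two capacitors in parallel, each spanning the full gap.
C₁ = κ₁ε₀A₁/d = 3.18 × 8.85×10⁻¹² × 3.65×10⁻² / 3.84×10⁻⁴ = 2.68×10⁻⁹ F.
C₂ = κ₂ε₀A₂/d = 7.53 × 8.85×10⁻¹² × 1.43×10⁻² / 3.84×10⁻⁴ = 2.49×10⁻⁹ F.
C = C₁ + C₂ = 5.17×10⁻⁹ F.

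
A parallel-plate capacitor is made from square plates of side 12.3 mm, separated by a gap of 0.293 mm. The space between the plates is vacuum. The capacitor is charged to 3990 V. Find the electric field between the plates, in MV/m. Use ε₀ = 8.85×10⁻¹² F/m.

E = V/d = 3990 / 2.93×10⁻⁴ = 1.36×10⁷ V/m.

13.6 MV/m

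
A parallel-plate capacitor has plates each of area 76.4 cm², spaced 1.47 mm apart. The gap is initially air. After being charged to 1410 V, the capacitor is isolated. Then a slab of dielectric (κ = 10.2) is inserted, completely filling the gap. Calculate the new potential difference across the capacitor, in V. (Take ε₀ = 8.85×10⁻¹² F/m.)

V ≈ 138 V

A = 76.4 cm² = 7.64×10⁻³ m².
Initially C₁ = ε₀A/d = 8.85×10⁻¹² × 7.64×10⁻³ / 1.47×10⁻³ = 4.60×10⁻¹¹ F.
V₁ = 1.41×10³ V.
Isolated ⇒ Q is held fixed. C₂ = 10.2 C₁ and V = Q/C, so V₂/V₁ = C₁/C₂ = 0.0980.
V₂ = 0.0980 × 1.41×10³ = 1.38×10² V.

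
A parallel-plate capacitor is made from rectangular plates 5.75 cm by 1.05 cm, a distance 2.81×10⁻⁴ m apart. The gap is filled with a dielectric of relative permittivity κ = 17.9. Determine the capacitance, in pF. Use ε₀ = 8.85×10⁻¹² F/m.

A = 5.75 × 1.05 cm² = 6.04×10⁻⁴ m².
C = κε₀A/d = 17.9 × 8.85×10⁻¹² × 6.04×10⁻⁴ / 2.81×10⁻⁴ = 3.40×10⁻¹⁰ F.

340 pF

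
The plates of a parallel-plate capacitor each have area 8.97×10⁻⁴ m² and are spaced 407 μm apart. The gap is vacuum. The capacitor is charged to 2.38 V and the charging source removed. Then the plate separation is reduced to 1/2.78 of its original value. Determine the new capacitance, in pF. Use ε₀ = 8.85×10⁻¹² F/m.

Initially C₁ = ε₀A/d = 8.85×10⁻¹² × 8.97×10⁻⁴ / 4.07×10⁻⁴ = 1.95×10⁻¹¹ F.
C = ε₀A/d scales as 1/d, so C₂/C₁ = d₁/d₂ = 2.78.
C₂ = 2.78 × 1.95×10⁻¹¹ = 5.42×10⁻¹¹ F.

54.2 pF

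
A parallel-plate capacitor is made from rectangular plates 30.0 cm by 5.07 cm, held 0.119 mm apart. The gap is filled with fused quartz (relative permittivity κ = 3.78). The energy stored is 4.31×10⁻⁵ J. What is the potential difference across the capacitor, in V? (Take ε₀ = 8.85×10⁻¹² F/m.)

142 V

A = 30.0 × 5.07 cm² = 1.52×10⁻² m².
C = κε₀A/d = 3.78 × 8.85×10⁻¹² × 1.52×10⁻² / 1.19×10⁻⁴ = 4.28×10⁻⁹ F.
V = √(2U/C) = √(2 × 4.31×10⁻⁵ / 4.28×10⁻⁹) = 1.42×10² V.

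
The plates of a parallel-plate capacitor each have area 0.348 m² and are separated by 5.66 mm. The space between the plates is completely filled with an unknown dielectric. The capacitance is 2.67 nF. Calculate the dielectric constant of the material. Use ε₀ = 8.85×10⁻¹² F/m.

κ ≈ 4.91

κ = Cd/(ε₀A) = 2.67×10⁻⁹ × 5.66×10⁻³ / (8.85×10⁻¹² × 0.348) = 4.91.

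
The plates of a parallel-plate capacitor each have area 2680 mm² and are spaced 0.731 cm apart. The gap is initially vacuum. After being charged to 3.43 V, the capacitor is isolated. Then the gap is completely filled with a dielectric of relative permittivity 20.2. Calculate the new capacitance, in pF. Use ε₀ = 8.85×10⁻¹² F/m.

65.5 pF

A = 2680 mm² = 2.68×10⁻³ m².
Initially C₁ = ε₀A/d = 8.85×10⁻¹² × 2.68×10⁻³ / 7.31×10⁻³ = 3.24×10⁻¹² F.
C = κε₀A/d scales with κ, so C₂/C₁ = κ = 20.2.
C₂ = 20.2 × 3.24×10⁻¹² = 6.55×10⁻¹¹ F.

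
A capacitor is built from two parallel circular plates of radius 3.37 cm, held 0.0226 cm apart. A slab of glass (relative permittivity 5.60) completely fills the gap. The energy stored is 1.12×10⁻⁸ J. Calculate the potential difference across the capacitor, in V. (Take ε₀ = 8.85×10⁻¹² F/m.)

5.35 V

A = π(3.37 cm)² = 3.57×10⁻³ m².
C = κε₀A/d = 5.60 × 8.85×10⁻¹² × 3.57×10⁻³ / 2.26×10⁻⁴ = 7.82×10⁻¹⁰ F.
V = √(2U/C) = √(2 × 1.12×10⁻⁸ / 7.82×10⁻¹⁰) = 5.35 V.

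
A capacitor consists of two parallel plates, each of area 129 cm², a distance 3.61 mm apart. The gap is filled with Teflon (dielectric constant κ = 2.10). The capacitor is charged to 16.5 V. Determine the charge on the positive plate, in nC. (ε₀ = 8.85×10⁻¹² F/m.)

Q ≈ 1.10 nC

A = 129 cm² = 1.29×10⁻² m².
C = κε₀A/d = 2.10 × 8.85×10⁻¹² × 1.29×10⁻² / 3.61×10⁻³ = 6.64×10⁻¹¹ F.
Q = CV = 6.64×10⁻¹¹ × 16.5 = 1.10×10⁻⁹ C.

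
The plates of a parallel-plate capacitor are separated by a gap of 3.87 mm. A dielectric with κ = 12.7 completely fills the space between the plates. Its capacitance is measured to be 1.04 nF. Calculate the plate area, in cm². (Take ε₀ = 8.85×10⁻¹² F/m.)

A ≈ 358 cm²

A = Cd/(κε₀) = 1.04×10⁻⁹ × 3.87×10⁻³ / (12.7 × 8.85×10⁻¹²) = 3.58×10⁻² m².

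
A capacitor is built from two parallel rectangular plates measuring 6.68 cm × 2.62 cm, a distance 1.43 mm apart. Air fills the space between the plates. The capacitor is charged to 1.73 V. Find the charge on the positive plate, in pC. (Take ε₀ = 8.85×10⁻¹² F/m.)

Q ≈ 18.7 pC

A = 6.68 × 2.62 cm² = 1.75×10⁻³ m².
C = ε₀A/d = 8.85×10⁻¹² × 1.75×10⁻³ / 1.43×10⁻³ = 1.08×10⁻¹¹ F.
Q = CV = 1.08×10⁻¹¹ × 1.73 = 1.87×10⁻¹¹ C.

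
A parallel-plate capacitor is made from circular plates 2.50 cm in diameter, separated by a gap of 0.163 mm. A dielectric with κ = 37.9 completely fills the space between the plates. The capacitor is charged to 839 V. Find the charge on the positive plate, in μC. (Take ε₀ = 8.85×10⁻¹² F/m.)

0.847 μC

A = π(2.50/2 cm)² = 4.91×10⁻⁴ m².
C = κε₀A/d = 37.9 × 8.85×10⁻¹² × 4.91×10⁻⁴ / 1.63×10⁻⁴ = 1.01×10⁻⁹ F.
Q = CV = 1.01×10⁻⁹ × 839 = 8.47×10⁻⁷ C.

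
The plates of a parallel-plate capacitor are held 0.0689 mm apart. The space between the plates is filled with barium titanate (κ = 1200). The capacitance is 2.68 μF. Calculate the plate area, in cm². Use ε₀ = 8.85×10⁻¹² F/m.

A ≈ 174 cm²

A = Cd/(κε₀) = 2.68×10⁻⁶ × 6.89×10⁻⁵ / (1200 × 8.85×10⁻¹²) = 1.74×10⁻² m².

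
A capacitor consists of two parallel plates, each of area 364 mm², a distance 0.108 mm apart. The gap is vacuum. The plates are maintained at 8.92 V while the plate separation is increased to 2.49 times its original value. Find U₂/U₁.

0.402

Battery connected ⇒ V is held fixed.
C₂ = 0.402 C₁ and U = ½CV², so U₂/U₁ = C₂/C₁ = 0.402.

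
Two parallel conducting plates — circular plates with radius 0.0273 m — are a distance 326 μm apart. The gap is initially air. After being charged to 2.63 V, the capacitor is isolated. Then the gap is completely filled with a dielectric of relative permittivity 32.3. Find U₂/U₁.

U₂/U₁ ≈ 0.0310

Isolated ⇒ Q is held fixed.
C₂ = 32.3 C₁ and U = Q²/(2C), so U₂/U₁ = C₁/C₂ = 0.0310.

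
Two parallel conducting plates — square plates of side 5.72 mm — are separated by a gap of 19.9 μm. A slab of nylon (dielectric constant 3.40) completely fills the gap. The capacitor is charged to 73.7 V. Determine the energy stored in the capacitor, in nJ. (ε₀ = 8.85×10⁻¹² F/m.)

U ≈ 134 nJ

A = (5.72 mm)² = 3.27×10⁻⁵ m².
C = κε₀A/d = 3.40 × 8.85×10⁻¹² × 3.27×10⁻⁵ / 1.99×10⁻⁵ = 4.95×10⁻¹¹ F.
U = ½CV² = ½ × 4.95×10⁻¹¹ × (73.7)² = 1.34×10⁻⁷ J.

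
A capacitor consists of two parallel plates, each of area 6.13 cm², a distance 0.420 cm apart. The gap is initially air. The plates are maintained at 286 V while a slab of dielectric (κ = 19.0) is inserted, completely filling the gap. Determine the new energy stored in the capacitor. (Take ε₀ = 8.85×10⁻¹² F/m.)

A = 6.13 cm² = 6.13×10⁻⁴ m².
Initially C₁ = ε₀A/d = 8.85×10⁻¹² × 6.13×10⁻⁴ / 4.20×10⁻³ = 1.29×10⁻¹² F.
U₁ = 5.28×10⁻⁸ J.
Battery connected ⇒ V is held fixed. C₂ = 19.0 C₁ and U = ½CV², so U₂/U₁ = C₂/C₁ = 19.0.
U₂ = 19.0 × 5.28×10⁻⁸ = 1.00×10⁻⁶ J.

U ≈ 1.00 μJ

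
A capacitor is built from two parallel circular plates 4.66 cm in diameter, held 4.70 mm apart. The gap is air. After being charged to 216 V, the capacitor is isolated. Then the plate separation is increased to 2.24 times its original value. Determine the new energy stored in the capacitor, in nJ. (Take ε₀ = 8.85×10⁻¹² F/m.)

U ≈ 168 nJ

A = π(4.66/2 cm)² = 1.71×10⁻³ m².
Initially C₁ = ε₀A/d = 8.85×10⁻¹² × 1.71×10⁻³ / 4.70×10⁻³ = 3.21×10⁻¹² F.
U₁ = 7.49×10⁻⁸ J.
Isolated ⇒ Q is held fixed. C₂ = 0.446 C₁ and U = Q²/(2C), so U₂/U₁ = C₁/C₂ = 2.24.
U₂ = 2.24 × 7.49×10⁻⁸ = 1.68×10⁻⁷ J.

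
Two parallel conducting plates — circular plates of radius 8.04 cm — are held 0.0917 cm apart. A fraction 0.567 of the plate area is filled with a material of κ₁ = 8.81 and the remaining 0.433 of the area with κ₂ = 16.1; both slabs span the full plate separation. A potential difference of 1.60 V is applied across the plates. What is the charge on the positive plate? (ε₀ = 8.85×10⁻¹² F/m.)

Q ≈ 3.75 nC

A = π(8.04 cm)² = 2.03×10⁻² m².
Side-by-side slabs ⇒ two capacitors in parallel, each spanning the full gap.
C₁ = κ₁ε₀A₁/d = 8.81 × 8.85×10⁻¹² × 1.15×10⁻² / 9.17×10⁻⁴ = 9.79×10⁻¹⁰ F.
C₂ = κ₂ε₀A₂/d = 16.1 × 8.85×10⁻¹² × 8.79×10⁻³ / 9.17×10⁻⁴ = 1.37×10⁻⁹ F.
C = C₁ + C₂ = 2.35×10⁻⁹ F.
Q = CV = 2.35×10⁻⁹ × 1.60 = 3.75×10⁻⁹ C.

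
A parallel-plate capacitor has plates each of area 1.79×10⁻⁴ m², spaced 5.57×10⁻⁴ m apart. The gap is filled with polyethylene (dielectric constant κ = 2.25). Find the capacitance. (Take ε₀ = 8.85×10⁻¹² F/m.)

6.40 pF

C = κε₀A/d = 2.25 × 8.85×10⁻¹² × 1.79×10⁻⁴ / 5.57×10⁻⁴ = 6.40×10⁻¹² F.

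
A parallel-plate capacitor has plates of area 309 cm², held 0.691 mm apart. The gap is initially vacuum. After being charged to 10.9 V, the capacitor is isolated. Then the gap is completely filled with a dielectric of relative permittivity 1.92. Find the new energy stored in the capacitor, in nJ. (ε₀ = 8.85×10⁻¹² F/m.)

U ≈ 12.2 nJ

A = 309 cm² = 3.09×10⁻² m².
Initially C₁ = ε₀A/d = 8.85×10⁻¹² × 3.09×10⁻² / 6.91×10⁻⁴ = 3.96×10⁻¹⁰ F.
U₁ = 2.35×10⁻⁸ J.
Isolated ⇒ Q is held fixed. C₂ = 1.92 C₁ and U = Q²/(2C), so U₂/U₁ = C₁/C₂ = 0.521.
U₂ = 0.521 × 2.35×10⁻⁸ = 1.22×10⁻⁸ J.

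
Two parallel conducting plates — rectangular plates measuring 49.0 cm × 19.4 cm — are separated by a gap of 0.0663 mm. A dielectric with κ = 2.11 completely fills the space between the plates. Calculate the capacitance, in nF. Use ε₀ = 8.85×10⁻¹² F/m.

A = 49.0 × 19.4 cm² = 9.51×10⁻² m².
C = κε₀A/d = 2.11 × 8.85×10⁻¹² × 9.51×10⁻² / 6.63×10⁻⁵ = 2.68×10⁻⁸ F.

26.8 nF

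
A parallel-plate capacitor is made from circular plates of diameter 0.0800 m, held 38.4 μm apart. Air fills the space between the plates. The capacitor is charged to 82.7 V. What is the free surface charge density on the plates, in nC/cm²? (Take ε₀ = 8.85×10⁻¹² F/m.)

A = π(0.0800/2 m)² = 5.03×10⁻³ m².
C = ε₀A/d = 8.85×10⁻¹² × 5.03×10⁻³ / 3.84×10⁻⁵ = 1.16×10⁻⁹ F.
σ = Q/A = CV/A = 1.16×10⁻⁹ × 82.7 / 5.03×10⁻³ = 1.91×10⁻⁵ C/m².

1.91 nC/cm²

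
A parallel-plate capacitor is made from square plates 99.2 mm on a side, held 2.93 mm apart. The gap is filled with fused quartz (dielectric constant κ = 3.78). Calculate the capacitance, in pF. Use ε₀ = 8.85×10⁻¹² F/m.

112 pF

A = (99.2 mm)² = 9.84×10⁻³ m².
C = κε₀A/d = 3.78 × 8.85×10⁻¹² × 9.84×10⁻³ / 2.93×10⁻³ = 1.12×10⁻¹⁰ F.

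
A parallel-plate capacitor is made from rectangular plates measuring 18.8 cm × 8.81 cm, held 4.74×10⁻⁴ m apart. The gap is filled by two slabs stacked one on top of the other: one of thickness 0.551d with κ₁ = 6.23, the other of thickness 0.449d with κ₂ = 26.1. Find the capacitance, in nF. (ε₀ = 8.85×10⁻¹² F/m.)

2.93 nF

A = 18.8 × 8.81 cm² = 1.66×10⁻² m².
Stacked slabs ⇒ two capacitors in series, each with the full plate area.
C₁ = κ₁ε₀A/d₁ = 6.23 × 8.85×10⁻¹² × 1.66×10⁻² / 2.61×10⁻⁴ = 3.50×10⁻⁹ F.
C₂ = κ₂ε₀A/d₂ = 26.1 × 8.85×10⁻¹² × 1.66×10⁻² / 2.13×10⁻⁴ = 1.80×10⁻⁸ F.
C = (1/C₁ + 1/C₂)⁻¹ = 2.93×10⁻⁹ F.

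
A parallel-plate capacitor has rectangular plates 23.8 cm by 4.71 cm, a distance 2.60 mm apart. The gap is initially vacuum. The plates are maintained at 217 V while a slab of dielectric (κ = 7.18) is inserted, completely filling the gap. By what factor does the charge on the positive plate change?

7.18

Battery connected ⇒ V is held fixed.
C₂ = 7.18 C₁ and Q = CV, so Q₂/Q₁ = C₂/C₁ = 7.18.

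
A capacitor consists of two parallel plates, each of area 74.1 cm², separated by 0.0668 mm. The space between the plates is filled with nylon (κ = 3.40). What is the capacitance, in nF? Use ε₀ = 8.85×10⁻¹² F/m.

A = 74.1 cm² = 7.41×10⁻³ m².
C = κε₀A/d = 3.40 × 8.85×10⁻¹² × 7.41×10⁻³ / 6.68×10⁻⁵ = 3.34×10⁻⁹ F.

C ≈ 3.34 nF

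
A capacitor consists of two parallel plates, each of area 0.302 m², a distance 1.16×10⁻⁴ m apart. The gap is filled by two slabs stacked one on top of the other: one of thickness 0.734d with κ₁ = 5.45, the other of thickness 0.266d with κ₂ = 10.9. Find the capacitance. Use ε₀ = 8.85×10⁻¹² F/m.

C ≈ 145 nF

Stacked slabs ⇒ two capacitors in series, each with the full plate area.
C₁ = κ₁ε₀A/d₁ = 5.45 × 8.85×10⁻¹² × 0.302 / 8.51×10⁻⁵ = 1.71×10⁻⁷ F.
C₂ = κ₂ε₀A/d₂ = 10.9 × 8.85×10⁻¹² × 0.302 / 3.09×10⁻⁵ = 9.44×10⁻⁷ F.
C = (1/C₁ + 1/C₂)⁻¹ = 1.45×10⁻⁷ F.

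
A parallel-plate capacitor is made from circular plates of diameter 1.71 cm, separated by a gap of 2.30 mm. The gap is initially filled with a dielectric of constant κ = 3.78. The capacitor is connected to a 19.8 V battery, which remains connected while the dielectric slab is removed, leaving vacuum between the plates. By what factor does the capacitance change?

C = κε₀A/d scales with κ, so C₂/C₁ = 1/κ = 1/3.78 = 0.265.

0.265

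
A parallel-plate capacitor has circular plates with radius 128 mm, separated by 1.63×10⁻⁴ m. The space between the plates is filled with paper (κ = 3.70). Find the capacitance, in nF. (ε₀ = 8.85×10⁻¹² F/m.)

A = π(128 mm)² = 5.15×10⁻² m².
C = κε₀A/d = 3.70 × 8.85×10⁻¹² × 5.15×10⁻² / 1.63×10⁻⁴ = 1.03×10⁻⁸ F.

C ≈ 10.3 nF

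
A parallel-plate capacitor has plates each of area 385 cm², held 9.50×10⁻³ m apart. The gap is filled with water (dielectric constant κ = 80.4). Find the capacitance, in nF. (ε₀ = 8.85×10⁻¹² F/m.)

A = 385 cm² = 3.85×10⁻² m².
C = κε₀A/d = 80.4 × 8.85×10⁻¹² × 3.85×10⁻² / 9.50×10⁻³ = 2.88×10⁻⁹ F.

2.88 nF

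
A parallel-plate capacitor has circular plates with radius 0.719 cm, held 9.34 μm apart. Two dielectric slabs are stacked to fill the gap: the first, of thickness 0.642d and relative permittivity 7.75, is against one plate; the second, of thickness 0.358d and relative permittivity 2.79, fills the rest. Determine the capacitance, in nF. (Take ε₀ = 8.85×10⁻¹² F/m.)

A = π(0.719 cm)² = 1.62×10⁻⁴ m².
Stacked slabs ⇒ two capacitors in series, each with the full plate area.
C₁ = κ₁ε₀A/d₁ = 7.75 × 8.85×10⁻¹² × 1.62×10⁻⁴ / 6.00×10⁻⁶ = 1.86×10⁻⁹ F.
C₂ = κ₂ε₀A/d₂ = 2.79 × 8.85×10⁻¹² × 1.62×10⁻⁴ / 3.34×10⁻⁶ = 1.20×10⁻⁹ F.
C = (1/C₁ + 1/C₂)⁻¹ = 7.29×10⁻¹⁰ F.

0.729 nF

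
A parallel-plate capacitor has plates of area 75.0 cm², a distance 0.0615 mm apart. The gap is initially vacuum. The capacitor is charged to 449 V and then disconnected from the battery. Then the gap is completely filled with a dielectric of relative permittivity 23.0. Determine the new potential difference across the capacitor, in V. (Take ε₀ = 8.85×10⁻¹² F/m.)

A = 75.0 cm² = 7.50×10⁻³ m².
Initially C₁ = ε₀A/d = 8.85×10⁻¹² × 7.50×10⁻³ / 6.15×10⁻⁵ = 1.08×10⁻⁹ F.
V₁ = 4.49×10² V.
Isolated ⇒ Q is held fixed. C₂ = 23.0 C₁ and V = Q/C, so V₂/V₁ = C₁/C₂ = 0.0435.
V₂ = 0.0435 × 4.49×10² = 19.5 V.

V ≈ 19.5 V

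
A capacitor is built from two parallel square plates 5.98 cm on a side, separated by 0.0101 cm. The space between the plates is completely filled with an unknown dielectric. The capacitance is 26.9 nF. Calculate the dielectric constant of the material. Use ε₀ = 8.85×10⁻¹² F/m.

A = (5.98 cm)² = 3.58×10⁻³ m².
κ = Cd/(ε₀A) = 2.69×10⁻⁸ × 1.01×10⁻⁴ / (8.85×10⁻¹² × 3.58×10⁻³) = 85.8.

κ ≈ 85.8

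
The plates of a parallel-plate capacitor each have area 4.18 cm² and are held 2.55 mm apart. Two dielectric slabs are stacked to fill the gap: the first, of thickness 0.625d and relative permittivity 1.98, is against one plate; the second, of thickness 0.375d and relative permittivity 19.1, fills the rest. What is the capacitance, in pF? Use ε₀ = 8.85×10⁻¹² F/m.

A = 4.18 cm² = 4.18×10⁻⁴ m².
Stacked slabs ⇒ two capacitors in series, each with the full plate area.
C₁ = κ₁ε₀A/d₁ = 1.98 × 8.85×10⁻¹² × 4.18×10⁻⁴ / 1.59×10⁻³ = 4.60×10⁻¹² F.
C₂ = κ₂ε₀A/d₂ = 19.1 × 8.85×10⁻¹² × 4.18×10⁻⁴ / 9.56×10⁻⁴ = 7.39×10⁻¹¹ F.
C = (1/C₁ + 1/C₂)⁻¹ = 4.33×10⁻¹² F.

C ≈ 4.33 pF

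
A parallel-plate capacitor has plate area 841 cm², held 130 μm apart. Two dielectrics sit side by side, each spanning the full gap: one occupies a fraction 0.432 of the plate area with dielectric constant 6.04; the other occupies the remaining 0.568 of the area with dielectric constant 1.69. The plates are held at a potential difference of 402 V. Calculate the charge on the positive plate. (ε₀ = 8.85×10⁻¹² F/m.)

A = 841 cm² = 8.41×10⁻² m².
Side-by-side slabs ⇒ two capacitors in parallel, each spanning the full gap.
C₁ = κ₁ε₀A₁/d = 6.04 × 8.85×10⁻¹² × 3.63×10⁻² / 1.30×10⁻⁴ = 1.49×10⁻⁸ F.
C₂ = κ₂ε₀A₂/d = 1.69 × 8.85×10⁻¹² × 4.78×10⁻² / 1.30×10⁻⁴ = 5.50×10⁻⁹ F.
C = C₁ + C₂ = 2.04×10⁻⁸ F.
Q = CV = 2.04×10⁻⁸ × 402 = 8.21×10⁻⁶ C.

8.21 μC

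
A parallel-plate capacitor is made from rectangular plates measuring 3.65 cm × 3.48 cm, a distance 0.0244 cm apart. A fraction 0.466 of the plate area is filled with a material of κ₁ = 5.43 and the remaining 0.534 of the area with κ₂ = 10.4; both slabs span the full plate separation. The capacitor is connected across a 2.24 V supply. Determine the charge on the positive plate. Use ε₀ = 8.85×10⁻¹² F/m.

Q ≈ 0.834 nC

A = 3.65 × 3.48 cm² = 1.27×10⁻³ m².
Side-by-side slabs ⇒ two capacitors in parallel, each spanning the full gap.
C₁ = κ₁ε₀A₁/d = 5.43 × 8.85×10⁻¹² × 5.92×10⁻⁴ / 2.44×10⁻⁴ = 1.17×10⁻¹⁰ F.
C₂ = κ₂ε₀A₂/d = 10.4 × 8.85×10⁻¹² × 6.78×10⁻⁴ / 2.44×10⁻⁴ = 2.56×10⁻¹⁰ F.
C = C₁ + C₂ = 3.72×10⁻¹⁰ F.
Q = CV = 3.72×10⁻¹⁰ × 2.24 = 8.34×10⁻¹⁰ C.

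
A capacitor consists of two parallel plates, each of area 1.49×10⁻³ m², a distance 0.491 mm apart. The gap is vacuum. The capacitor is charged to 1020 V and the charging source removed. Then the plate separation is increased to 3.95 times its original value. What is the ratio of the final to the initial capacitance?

0.253

C = ε₀A/d scales as 1/d, so C₂/C₁ = d₁/d₂ = 1/3.95 = 0.253.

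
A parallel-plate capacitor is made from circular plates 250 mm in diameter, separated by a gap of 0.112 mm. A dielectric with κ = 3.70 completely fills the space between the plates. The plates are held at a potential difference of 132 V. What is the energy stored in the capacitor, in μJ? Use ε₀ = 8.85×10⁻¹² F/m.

125 μJ

A = π(250/2 mm)² = 4.91×10⁻² m².
C = κε₀A/d = 3.70 × 8.85×10⁻¹² × 4.91×10⁻² / 1.12×10⁻⁴ = 1.44×10⁻⁸ F.
U = ½CV² = ½ × 1.44×10⁻⁸ × (132)² = 1.25×10⁻⁴ J.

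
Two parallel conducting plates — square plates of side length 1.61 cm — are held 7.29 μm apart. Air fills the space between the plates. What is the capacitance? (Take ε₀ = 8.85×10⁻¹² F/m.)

C ≈ 315 pF

A = (1.61 cm)² = 2.59×10⁻⁴ m².
C = ε₀A/d = 8.85×10⁻¹² × 2.59×10⁻⁴ / 7.29×10⁻⁶ = 3.15×10⁻¹⁰ F.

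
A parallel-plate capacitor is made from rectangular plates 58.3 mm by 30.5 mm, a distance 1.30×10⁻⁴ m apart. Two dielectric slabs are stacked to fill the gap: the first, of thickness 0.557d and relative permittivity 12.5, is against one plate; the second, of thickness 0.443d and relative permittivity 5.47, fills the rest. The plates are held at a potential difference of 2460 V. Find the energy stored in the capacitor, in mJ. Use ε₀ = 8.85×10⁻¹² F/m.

2.92 mJ

A = 58.3 × 30.5 mm² = 1.78×10⁻³ m².
Stacked slabs ⇒ two capacitors in series, each with the full plate area.
C₁ = κ₁ε₀A/d₁ = 12.5 × 8.85×10⁻¹² × 1.78×10⁻³ / 7.24×10⁻⁵ = 2.72×10⁻⁹ F.
C₂ = κ₂ε₀A/d₂ = 5.47 × 8.85×10⁻¹² × 1.78×10⁻³ / 5.76×10⁻⁵ = 1.49×10⁻⁹ F.
C = (1/C₁ + 1/C₂)⁻¹ = 9.64×10⁻¹⁰ F.
U = ½CV² = ½ × 9.64×10⁻¹⁰ × (2460)² = 2.92×10⁻³ J.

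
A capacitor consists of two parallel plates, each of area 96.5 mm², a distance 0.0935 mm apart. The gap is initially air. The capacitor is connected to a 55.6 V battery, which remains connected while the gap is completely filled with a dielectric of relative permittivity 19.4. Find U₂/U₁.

19.4

Battery connected ⇒ V is held fixed.
C₂ = 19.4 C₁ and U = ½CV², so U₂/U₁ = C₂/C₁ = 19.4.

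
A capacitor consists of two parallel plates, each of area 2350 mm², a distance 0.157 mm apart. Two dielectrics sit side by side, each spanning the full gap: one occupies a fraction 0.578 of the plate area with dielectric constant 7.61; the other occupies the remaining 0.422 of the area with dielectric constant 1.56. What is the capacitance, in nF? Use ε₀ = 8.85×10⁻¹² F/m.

A = 2350 mm² = 2.35×10⁻³ m².
Side-by-side slabs ⇒ two capacitors in parallel, each spanning the full gap.
C₁ = κ₁ε₀A₁/d = 7.61 × 8.85×10⁻¹² × 1.36×10⁻³ / 1.57×10⁻⁴ = 5.83×10⁻¹⁰ F.
C₂ = κ₂ε₀A₂/d = 1.56 × 8.85×10⁻¹² × 9.92×10⁻⁴ / 1.57×10⁻⁴ = 8.72×10⁻¹¹ F.
C = C₁ + C₂ = 6.70×10⁻¹⁰ F.

0.670 nF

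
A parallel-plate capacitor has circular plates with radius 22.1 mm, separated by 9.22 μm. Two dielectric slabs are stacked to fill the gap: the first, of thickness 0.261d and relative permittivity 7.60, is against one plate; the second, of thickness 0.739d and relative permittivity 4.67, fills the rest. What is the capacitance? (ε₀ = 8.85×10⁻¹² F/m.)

A = π(22.1 mm)² = 1.53×10⁻³ m².
Stacked slabs ⇒ two capacitors in series, each with the full plate area.
C₁ = κ₁ε₀A/d₁ = 7.60 × 8.85×10⁻¹² × 1.53×10⁻³ / 2.41×10⁻⁶ = 4.29×10⁻⁸ F.
C₂ = κ₂ε₀A/d₂ = 4.67 × 8.85×10⁻¹² × 1.53×10⁻³ / 6.81×10⁻⁶ = 9.31×10⁻⁹ F.
C = (1/C₁ + 1/C₂)⁻¹ = 7.65×10⁻⁹ F.

C ≈ 7.65 nF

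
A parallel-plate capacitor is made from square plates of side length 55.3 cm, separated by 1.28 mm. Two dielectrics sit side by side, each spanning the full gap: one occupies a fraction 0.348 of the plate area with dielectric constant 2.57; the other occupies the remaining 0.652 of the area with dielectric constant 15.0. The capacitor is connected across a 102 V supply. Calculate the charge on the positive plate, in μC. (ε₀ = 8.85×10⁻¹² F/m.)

A = (55.3 cm)² = 0.306 m².
Side-by-side slabs ⇒ two capacitors in parallel, each spanning the full gap.
C₁ = κ₁ε₀A₁/d = 2.57 × 8.85×10⁻¹² × 0.106 / 1.28×10⁻³ = 1.89×10⁻⁹ F.
C₂ = κ₂ε₀A₂/d = 15.0 × 8.85×10⁻¹² × 0.199 / 1.28×10⁻³ = 2.07×10⁻⁸ F.
C = C₁ + C₂ = 2.26×10⁻⁸ F.
Q = CV = 2.26×10⁻⁸ × 102 = 2.30×10⁻⁶ C.

2.30 μC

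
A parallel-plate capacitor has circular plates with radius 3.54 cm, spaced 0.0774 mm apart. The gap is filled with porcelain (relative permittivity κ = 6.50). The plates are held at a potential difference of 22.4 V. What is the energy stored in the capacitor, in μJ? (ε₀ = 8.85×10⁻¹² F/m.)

0.734 μJ

A = π(3.54 cm)² = 3.94×10⁻³ m².
C = κε₀A/d = 6.50 × 8.85×10⁻¹² × 3.94×10⁻³ / 7.74×10⁻⁵ = 2.93×10⁻⁹ F.
U = ½CV² = ½ × 2.93×10⁻⁹ × (22.4)² = 7.34×10⁻⁷ J.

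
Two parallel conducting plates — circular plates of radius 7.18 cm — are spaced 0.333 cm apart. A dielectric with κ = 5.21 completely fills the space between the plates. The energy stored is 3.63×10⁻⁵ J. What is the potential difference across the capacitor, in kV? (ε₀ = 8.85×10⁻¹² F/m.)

A = π(7.18 cm)² = 1.62×10⁻² m².
C = κε₀A/d = 5.21 × 8.85×10⁻¹² × 1.62×10⁻² / 3.33×10⁻³ = 2.24×10⁻¹⁰ F.
V = √(2U/C) = √(2 × 3.63×10⁻⁵ / 2.24×10⁻¹⁰) = 5.69×10² V.

0.569 kV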